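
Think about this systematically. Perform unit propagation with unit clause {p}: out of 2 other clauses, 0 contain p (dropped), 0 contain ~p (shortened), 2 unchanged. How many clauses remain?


Satisfied (removed): 0
Shortened (remain): 0
Unchanged (remain): 2
Remaining = 0 + 2 = 2

2


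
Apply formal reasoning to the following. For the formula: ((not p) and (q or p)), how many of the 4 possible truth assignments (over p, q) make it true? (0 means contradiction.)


Check all 4 assignments:
p=0, q=0: 0
p=0, q=1: 1
p=1, q=0: 0
p=1, q=1: 0
Count of True = 1

1


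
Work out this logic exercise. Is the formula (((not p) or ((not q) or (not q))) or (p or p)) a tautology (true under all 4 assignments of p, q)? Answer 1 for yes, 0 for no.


Check all 4 assignments:
p=0, q=0: 1
p=0, q=1: 1
p=1, q=0: 1
p=1, q=1: 1
Satisfying count = 4/4.
Tautology iff count = 4: yes.

1


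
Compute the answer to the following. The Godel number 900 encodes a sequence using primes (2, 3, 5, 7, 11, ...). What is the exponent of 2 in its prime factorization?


Factorize 900 by dividing by 2 repeatedly.
Division steps: 2 divides 900 exactly 2 time(s).
Exponent of 2 = 2

2


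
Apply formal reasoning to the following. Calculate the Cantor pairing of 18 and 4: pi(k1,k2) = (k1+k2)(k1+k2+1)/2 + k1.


k1 + k2 = 22
(k1+k2)(k1+k2+1)/2 = 22 * 23 / 2 = 253
pi = 253 + 18 = 271

271


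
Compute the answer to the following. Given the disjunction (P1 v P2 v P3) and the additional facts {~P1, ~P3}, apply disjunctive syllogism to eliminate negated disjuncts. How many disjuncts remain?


Original disjuncts (3): P1, P2, P3
Negated (eliminate): ~P1, ~P3
Remaining disjuncts: P2
Count = 3 - 2 = 1

1


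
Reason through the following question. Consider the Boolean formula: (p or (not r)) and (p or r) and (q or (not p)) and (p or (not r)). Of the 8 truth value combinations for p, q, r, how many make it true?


Evaluate all 8 assignments for p, q, r:
p=0, q=0, r=0: 0
p=0, q=0, r=1: 0
p=0, q=1, r=0: 0
p=0, q=1, r=1: 0
p=1, q=0, r=0: 0
p=1, q=0, r=1: 0
p=1, q=1, r=0: 1
p=1, q=1, r=1: 1
Satisfying count = 2

2


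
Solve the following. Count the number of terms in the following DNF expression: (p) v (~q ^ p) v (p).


A DNF formula is a disjunction of terms (conjunctions).
Terms are separated by v.
Counting the disjuncts: 3 terms.

3


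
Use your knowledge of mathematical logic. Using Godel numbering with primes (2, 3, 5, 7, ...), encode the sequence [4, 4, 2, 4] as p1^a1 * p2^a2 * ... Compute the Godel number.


Encode each element as an exponent of the corresponding prime:
  2^4 = 16
  3^4 = 81
  5^2 = 25
  7^4 = 2401
Product = 16 * 81 * 25 * 2401 = 77792400

77792400


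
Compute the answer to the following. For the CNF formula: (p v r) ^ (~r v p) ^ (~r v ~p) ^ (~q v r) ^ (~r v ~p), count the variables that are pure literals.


Check each variable for pure literal status:
p: mixed (not pure)
q: pure negative
r: mixed (not pure)
Pure literal count = 1

1


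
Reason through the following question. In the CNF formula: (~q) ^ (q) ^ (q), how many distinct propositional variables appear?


Identify each variable that appears in the formula.
Variables found: q
Count = 1

1


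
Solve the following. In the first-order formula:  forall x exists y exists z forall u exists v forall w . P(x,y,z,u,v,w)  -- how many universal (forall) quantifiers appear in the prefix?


Quantifier prefix: forall x exists y exists z forall u exists v forall w
Mark each quantifier type:
  U E E U E U
Universal count = 3, Existential count = 3
Asked for universal (forall) quantifiers: 3

3


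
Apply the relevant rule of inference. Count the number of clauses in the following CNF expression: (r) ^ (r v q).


A CNF formula is a conjunction of clauses.
Clauses are separated by ^.
Counting the conjuncts: 2 clauses.

2


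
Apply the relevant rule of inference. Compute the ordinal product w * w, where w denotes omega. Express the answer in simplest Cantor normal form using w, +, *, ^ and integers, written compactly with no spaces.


Compute w * w.
Ordinal * is associative and left-distributive over +, but NOT commutative; for finite n>1, n*w = w but w*n stays w*n.
w * w = w^2 by definition.
Result = w^2

w^2


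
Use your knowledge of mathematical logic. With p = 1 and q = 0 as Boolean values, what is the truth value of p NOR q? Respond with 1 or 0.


p = 1, q = 0
Operation: p NOR q
Evaluate: 1 NOR 0 = 0

0


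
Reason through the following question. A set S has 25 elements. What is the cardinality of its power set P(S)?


The power set of a set with n elements has 2^n elements.
|P(S)| = 2^25 = 33554432

33554432


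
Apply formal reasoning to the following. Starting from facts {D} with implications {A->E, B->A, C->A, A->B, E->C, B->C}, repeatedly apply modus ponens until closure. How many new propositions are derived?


Initial facts: {D}
Apply modus ponens to closure:
  (no implication fires)
Final known: {D}
New propositions: {(none)}
Count = 0

0


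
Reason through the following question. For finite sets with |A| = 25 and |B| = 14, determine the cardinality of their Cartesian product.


The Cartesian product A x B contains all ordered pairs (a, b).
|A x B| = |A| * |B| = 25 * 14 = 350

350


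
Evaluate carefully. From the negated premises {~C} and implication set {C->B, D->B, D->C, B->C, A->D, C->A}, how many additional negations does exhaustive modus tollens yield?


Initial negated facts: {~C}
Apply modus tollens to closure:
  ~C and D->C  =>  ~D
  ~C and B->C  =>  ~B
  ~D and A->D  =>  ~A
Final negated: {~A, ~B, ~C, ~D}
New negations: {~A, ~B, ~D}
Count = 3

3


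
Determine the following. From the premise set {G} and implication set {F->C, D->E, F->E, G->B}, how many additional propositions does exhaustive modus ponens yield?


Initial facts: {G}
Apply modus ponens to closure:
  G and G->B  =>  B
Final known: {B, G}
New propositions: {B}
Count = 1

1


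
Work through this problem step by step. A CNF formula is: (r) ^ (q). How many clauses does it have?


A CNF formula is a conjunction of clauses.
Clauses are separated by ^.
Counting the conjuncts: 2 clauses.

2


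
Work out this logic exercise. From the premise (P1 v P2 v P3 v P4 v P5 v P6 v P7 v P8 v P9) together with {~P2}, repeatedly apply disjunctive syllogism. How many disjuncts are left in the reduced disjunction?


Original disjuncts (9): P1, P2, P3, P4, P5, P6, P7, P8, P9
Negated (eliminate): ~P2
Remaining disjuncts: P1, P3, P4, P5, P6, P7, P8, P9
Count = 9 - 1 = 8

8


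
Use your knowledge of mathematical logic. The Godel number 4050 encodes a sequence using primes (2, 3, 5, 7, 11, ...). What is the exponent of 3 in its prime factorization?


Factorize 4050 by dividing by 3 repeatedly.
Division steps: 3 divides 4050 exactly 4 time(s).
Exponent of 3 = 4

4


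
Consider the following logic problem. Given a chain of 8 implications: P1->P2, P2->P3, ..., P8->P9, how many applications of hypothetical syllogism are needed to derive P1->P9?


With 8 implications in a chain connecting 9 propositions:
P1->P2, P2->P3, ..., P8->P9
Steps needed = (number of implications) - 1 = 8 - 1 = 7

7


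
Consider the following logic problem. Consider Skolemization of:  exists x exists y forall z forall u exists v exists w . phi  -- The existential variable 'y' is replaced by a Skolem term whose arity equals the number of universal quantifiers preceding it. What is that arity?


Quantifier prefix: exists x exists y forall z forall u exists v exists w
'y' is existentially quantified at position 2.
No universal quantifiers precede it.
Skolem function arity = 0 (a Skolem constant)

0


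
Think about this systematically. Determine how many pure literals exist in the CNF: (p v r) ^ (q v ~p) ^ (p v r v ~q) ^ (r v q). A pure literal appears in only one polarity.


Check each variable for pure literal status:
p: mixed (not pure)
q: mixed (not pure)
r: pure positive
Pure literal count = 1

1


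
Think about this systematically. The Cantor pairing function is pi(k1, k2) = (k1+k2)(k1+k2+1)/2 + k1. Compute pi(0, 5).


k1 + k2 = 5
(k1+k2)(k1+k2+1)/2 = 5 * 6 / 2 = 15
pi = 15 + 0 = 15

15


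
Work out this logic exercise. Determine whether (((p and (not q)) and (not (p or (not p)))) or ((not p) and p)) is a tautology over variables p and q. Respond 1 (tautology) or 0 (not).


Check all 4 assignments:
p=0, q=0: 0
p=0, q=1: 0
p=1, q=0: 0
p=1, q=1: 0
Satisfying count = 0/4.
Tautology iff count = 4: no.

0


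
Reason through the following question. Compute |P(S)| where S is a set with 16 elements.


The power set of a set with n elements has 2^n elements.
|P(S)| = 2^16 = 65536

65536


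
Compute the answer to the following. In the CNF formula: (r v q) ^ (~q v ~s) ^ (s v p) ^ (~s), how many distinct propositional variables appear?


Identify each variable that appears in the formula.
Variables found: p, q, r, s
Count = 4

4


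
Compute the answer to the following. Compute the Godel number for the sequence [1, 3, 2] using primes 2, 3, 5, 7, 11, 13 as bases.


Encode each element as an exponent of the corresponding prime:
  2^1 = 2
  3^3 = 27
  5^2 = 25
Product = 2 * 27 * 25 = 1350

1350


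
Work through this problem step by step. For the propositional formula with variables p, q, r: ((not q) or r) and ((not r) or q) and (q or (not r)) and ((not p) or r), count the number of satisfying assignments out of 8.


Evaluate all 8 assignments for p, q, r:
p=0, q=0, r=0: 1
p=0, q=0, r=1: 0
p=0, q=1, r=0: 0
p=0, q=1, r=1: 1
p=1, q=0, r=0: 0
p=1, q=0, r=1: 0
p=1, q=1, r=0: 0
p=1, q=1, r=1: 1
Satisfying count = 3

3


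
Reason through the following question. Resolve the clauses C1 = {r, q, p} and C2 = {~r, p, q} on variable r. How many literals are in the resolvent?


Remove r from C1 and ~r from C2.
C1 remainder: {q, p}
C2 remainder: {p, q}
Union (resolvent): {p, q}
Resolvent has 2 literal(s).

2


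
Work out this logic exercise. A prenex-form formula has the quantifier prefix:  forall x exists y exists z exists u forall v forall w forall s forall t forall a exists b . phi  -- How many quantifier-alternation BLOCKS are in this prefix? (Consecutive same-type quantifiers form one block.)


Quantifier-type sequence: A E E E A A A A A E  (A=forall, E=exists)
Group into maximal same-type runs:
  Ax1 | Ex3 | Ax5 | Ex1
Number of blocks = 4

4


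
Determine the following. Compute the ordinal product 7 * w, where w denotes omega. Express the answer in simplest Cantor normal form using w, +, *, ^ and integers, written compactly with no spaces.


Compute 7 * w.
Ordinal * is associative and left-distributive over +, but NOT commutative; for finite n>1, n*w = w but w*n stays w*n.
For finite n>0, n * w = sup{n*k : k<w} = w. So 7 * w = w.
Result = w

w


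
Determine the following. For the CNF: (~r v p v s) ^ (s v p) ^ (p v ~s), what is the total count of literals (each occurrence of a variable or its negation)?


Counting literals in each clause:
Clause 1: 3 literal(s)
Clause 2: 2 literal(s)
Clause 3: 2 literal(s)
Total = 7

7


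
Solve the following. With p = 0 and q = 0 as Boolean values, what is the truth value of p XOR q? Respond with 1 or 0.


p = 0, q = 0
Operation: p XOR q
Evaluate: 0 XOR 0 = 0

0


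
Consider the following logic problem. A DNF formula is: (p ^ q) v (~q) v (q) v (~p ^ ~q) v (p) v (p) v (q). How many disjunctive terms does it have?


A DNF formula is a disjunction of terms (conjunctions).
Terms are separated by v.
Counting the disjuncts: 7 terms.

7


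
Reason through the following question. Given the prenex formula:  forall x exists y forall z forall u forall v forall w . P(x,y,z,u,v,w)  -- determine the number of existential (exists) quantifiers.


Quantifier prefix: forall x exists y forall z forall u forall v forall w
Mark each quantifier type:
  U E U U U U
Universal count = 5, Existential count = 1
Asked for existential (exists) quantifiers: 1

1


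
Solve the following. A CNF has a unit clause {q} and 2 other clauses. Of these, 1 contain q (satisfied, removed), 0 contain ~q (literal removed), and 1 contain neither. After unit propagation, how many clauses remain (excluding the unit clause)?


Satisfied (removed): 1
Shortened (remain): 0
Unchanged (remain): 1
Remaining = 0 + 1 = 1

1


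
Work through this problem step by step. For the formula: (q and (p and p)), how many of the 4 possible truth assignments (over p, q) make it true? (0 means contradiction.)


Check all 4 assignments:
p=0, q=0: 0
p=0, q=1: 0
p=1, q=0: 0
p=1, q=1: 1
Count of True = 1

1


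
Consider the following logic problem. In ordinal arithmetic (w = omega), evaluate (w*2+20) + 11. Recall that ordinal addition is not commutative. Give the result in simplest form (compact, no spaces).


Compute (w*2+20) + 11.
Ordinal + is associative but NOT commutative; for finite n>0, n + w = w but w + n stays w+n.
By associativity: (w*2+20) + 11 = w*2 + (20+11) = w*2+31.
Result = w*2+31

w*2+31


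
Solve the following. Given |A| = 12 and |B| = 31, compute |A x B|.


The Cartesian product A x B contains all ordered pairs (a, b).
|A x B| = |A| * |B| = 12 * 31 = 372

372


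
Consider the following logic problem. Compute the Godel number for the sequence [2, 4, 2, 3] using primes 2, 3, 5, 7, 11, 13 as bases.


Encode each element as an exponent of the corresponding prime:
  2^2 = 4
  3^4 = 81
  5^2 = 25
  7^3 = 343
Product = 4 * 81 * 25 * 343 = 2778300

2778300


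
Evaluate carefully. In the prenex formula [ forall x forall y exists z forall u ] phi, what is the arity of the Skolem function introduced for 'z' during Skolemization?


Quantifier prefix: forall x forall y exists z forall u
'z' is existentially quantified at position 3.
Universal variables preceding it: x, y
Skolem function arity = 2

2


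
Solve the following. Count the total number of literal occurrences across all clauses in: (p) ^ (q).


Counting literals in each clause:
Clause 1: 1 literal(s)
Clause 2: 1 literal(s)
Total = 2

2


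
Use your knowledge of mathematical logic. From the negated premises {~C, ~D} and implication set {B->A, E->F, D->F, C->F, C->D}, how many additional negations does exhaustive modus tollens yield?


Initial negated facts: {~C, ~D}
Apply modus tollens to closure:
  (no implication fires)
Final negated: {~C, ~D}
New negations: {(none)}
Count = 0

0


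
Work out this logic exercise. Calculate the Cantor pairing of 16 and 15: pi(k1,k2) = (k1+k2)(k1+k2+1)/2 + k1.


k1 + k2 = 31
(k1+k2)(k1+k2+1)/2 = 31 * 32 / 2 = 496
pi = 496 + 16 = 512

512


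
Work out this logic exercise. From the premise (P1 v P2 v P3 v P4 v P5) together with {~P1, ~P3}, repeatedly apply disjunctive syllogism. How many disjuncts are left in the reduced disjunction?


Original disjuncts (5): P1, P2, P3, P4, P5
Negated (eliminate): ~P1, ~P3
Remaining disjuncts: P2, P4, P5
Count = 5 - 2 = 3

3


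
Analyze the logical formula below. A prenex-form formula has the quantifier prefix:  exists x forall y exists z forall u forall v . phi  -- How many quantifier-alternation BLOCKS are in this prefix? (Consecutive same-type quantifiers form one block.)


Quantifier-type sequence: E A E A A  (A=forall, E=exists)
Group into maximal same-type runs:
  Ex1 | Ax1 | Ex1 | Ax2
Number of blocks = 4

4


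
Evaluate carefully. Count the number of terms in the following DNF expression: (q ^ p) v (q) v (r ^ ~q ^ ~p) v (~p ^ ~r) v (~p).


A DNF formula is a disjunction of terms (conjunctions).
Terms are separated by v.
Counting the disjuncts: 5 terms.

5


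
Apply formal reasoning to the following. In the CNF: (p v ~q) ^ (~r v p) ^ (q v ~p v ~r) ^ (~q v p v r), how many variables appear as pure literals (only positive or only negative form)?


Check each variable for pure literal status:
p: mixed (not pure)
q: mixed (not pure)
r: mixed (not pure)
Pure literal count = 0

0


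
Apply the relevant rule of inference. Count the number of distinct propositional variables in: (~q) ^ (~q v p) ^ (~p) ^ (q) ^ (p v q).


Identify each variable that appears in the formula.
Variables found: p, q
Count = 2

2


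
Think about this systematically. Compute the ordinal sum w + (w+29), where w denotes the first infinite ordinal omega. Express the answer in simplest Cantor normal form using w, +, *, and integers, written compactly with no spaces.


Compute w + (w+29).
Ordinal + is associative but NOT commutative; for finite n>0, n + w = w but w + n stays w+n.
w + (w+29) = (w+w) + 29 = w*2+29.
Result = w*2+29

w*2+29


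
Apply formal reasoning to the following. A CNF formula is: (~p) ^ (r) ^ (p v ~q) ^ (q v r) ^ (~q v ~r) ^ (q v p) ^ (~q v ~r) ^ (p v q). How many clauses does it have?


A CNF formula is a conjunction of clauses.
Clauses are separated by ^.
Counting the conjuncts: 8 clauses.

8


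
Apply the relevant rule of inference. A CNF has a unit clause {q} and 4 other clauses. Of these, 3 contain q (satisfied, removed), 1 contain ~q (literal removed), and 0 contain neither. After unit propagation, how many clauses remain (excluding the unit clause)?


Satisfied (removed): 3
Shortened (remain): 1
Unchanged (remain): 0
Remaining = 1 + 0 = 1

1


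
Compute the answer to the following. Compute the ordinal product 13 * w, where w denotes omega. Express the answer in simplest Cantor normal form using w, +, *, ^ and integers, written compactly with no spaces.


Compute 13 * w.
Ordinal * is associative and left-distributive over +, but NOT commutative; for finite n>1, n*w = w but w*n stays w*n.
For finite n>0, n * w = sup{n*k : k<w} = w. So 13 * w = w.
Result = w

w


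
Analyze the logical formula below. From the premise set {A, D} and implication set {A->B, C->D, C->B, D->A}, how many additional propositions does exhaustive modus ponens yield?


Initial facts: {A, D}
Apply modus ponens to closure:
  A and A->B  =>  B
Final known: {A, B, D}
New propositions: {B}
Count = 1

1


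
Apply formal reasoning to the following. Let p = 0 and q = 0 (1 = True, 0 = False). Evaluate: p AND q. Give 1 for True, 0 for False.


p = 0, q = 0
Operation: p AND q
Evaluate: 0 AND 0 = 0

0


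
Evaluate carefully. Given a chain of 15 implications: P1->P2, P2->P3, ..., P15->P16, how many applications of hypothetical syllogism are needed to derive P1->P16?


With 15 implications in a chain connecting 16 propositions:
P1->P2, P2->P3, ..., P15->P16
Steps needed = (number of implications) - 1 = 15 - 1 = 14

14


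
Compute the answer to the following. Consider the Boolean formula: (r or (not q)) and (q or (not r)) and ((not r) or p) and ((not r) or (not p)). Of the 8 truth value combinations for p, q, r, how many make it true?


Evaluate all 8 assignments for p, q, r:
p=0, q=0, r=0: 1
p=0, q=0, r=1: 0
p=0, q=1, r=0: 0
p=0, q=1, r=1: 0
p=1, q=0, r=0: 1
p=1, q=0, r=1: 0
p=1, q=1, r=0: 0
p=1, q=1, r=1: 0
Satisfying count = 2

2


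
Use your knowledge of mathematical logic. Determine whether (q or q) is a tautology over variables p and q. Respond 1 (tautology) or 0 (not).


Check all 4 assignments:
p=0, q=0: 0
p=0, q=1: 1
p=1, q=0: 0
p=1, q=1: 1
Satisfying count = 2/4.
Tautology iff count = 4: no.

0


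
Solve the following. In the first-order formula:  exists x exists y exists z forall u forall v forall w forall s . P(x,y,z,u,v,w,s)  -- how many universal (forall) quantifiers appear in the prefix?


Quantifier prefix: exists x exists y exists z forall u forall v forall w forall s
Mark each quantifier type:
  E E E U U U U
Universal count = 4, Existential count = 3
Asked for universal (forall) quantifiers: 4

4


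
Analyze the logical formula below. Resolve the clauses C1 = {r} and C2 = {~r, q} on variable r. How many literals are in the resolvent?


Remove r from C1 and ~r from C2.
C1 remainder: {}
C2 remainder: {q}
Union (resolvent): {q}
Resolvent has 1 literal(s).

1


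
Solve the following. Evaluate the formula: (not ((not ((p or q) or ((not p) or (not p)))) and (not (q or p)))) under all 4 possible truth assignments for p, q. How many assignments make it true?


Check all 4 assignments:
p=0, q=0: 1
p=0, q=1: 1
p=1, q=0: 1
p=1, q=1: 1
Count of True = 4

4


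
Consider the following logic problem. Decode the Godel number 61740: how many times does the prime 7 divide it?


Factorize 61740 by dividing by 7 repeatedly.
Division steps: 7 divides 61740 exactly 3 time(s).
Exponent of 7 = 3

3


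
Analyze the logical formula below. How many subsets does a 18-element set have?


The power set of a set with n elements has 2^n elements.
|P(S)| = 2^18 = 262144

262144


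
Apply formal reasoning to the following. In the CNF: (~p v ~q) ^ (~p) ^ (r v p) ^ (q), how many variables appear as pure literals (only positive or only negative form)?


Check each variable for pure literal status:
p: mixed (not pure)
q: mixed (not pure)
r: pure positive
Pure literal count = 1

1


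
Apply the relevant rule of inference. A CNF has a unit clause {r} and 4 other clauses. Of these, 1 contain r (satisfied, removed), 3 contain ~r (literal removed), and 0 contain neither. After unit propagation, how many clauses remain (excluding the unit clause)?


Satisfied (removed): 1
Shortened (remain): 3
Unchanged (remain): 0
Remaining = 3 + 0 = 3

3


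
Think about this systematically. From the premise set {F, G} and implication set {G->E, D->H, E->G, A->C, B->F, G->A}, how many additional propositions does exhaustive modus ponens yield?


Initial facts: {F, G}
Apply modus ponens to closure:
  G and G->E  =>  E
  G and G->A  =>  A
  A and A->C  =>  C
Final known: {A, C, E, F, G}
New propositions: {A, C, E}
Count = 3

3


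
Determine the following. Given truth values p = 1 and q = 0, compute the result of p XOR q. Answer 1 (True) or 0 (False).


p = 1, q = 0
Operation: p XOR q
Evaluate: 1 XOR 0 = 1

1


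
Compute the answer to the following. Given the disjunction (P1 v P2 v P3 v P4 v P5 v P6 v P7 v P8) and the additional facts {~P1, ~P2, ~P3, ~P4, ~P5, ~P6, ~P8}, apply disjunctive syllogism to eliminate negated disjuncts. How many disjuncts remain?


Original disjuncts (8): P1, P2, P3, P4, P5, P6, P7, P8
Negated (eliminate): ~P1, ~P2, ~P3, ~P4, ~P5, ~P6, ~P8
Remaining disjuncts: P7
Count = 8 - 7 = 1

1


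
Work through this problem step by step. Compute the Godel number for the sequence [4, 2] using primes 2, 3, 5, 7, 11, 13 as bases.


Encode each element as an exponent of the corresponding prime:
  2^4 = 16
  3^2 = 9
Product = 16 * 9 = 144

144


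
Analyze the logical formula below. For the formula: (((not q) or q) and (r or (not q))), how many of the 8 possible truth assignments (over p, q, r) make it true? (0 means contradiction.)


Check all 8 assignments:
p=0, q=0, r=0: 1
p=0, q=0, r=1: 1
p=0, q=1, r=0: 0
p=0, q=1, r=1: 1
p=1, q=0, r=0: 1
p=1, q=0, r=1: 1
p=1, q=1, r=0: 0
p=1, q=1, r=1: 1
Count of True = 6

6


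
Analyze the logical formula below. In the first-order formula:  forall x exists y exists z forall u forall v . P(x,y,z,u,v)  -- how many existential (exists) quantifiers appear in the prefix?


Quantifier prefix: forall x exists y exists z forall u forall v
Mark each quantifier type:
  U E E U U
Universal count = 3, Existential count = 2
Asked for existential (exists) quantifiers: 2

2


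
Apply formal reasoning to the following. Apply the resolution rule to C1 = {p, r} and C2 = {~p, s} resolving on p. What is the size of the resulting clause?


Remove p from C1 and ~p from C2.
C1 remainder: {r}
C2 remainder: {s}
Union (resolvent): {r, s}
Resolvent has 2 literal(s).

2


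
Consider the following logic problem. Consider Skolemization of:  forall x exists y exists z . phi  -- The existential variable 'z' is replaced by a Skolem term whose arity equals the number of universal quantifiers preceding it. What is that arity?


Quantifier prefix: forall x exists y exists z
'z' is existentially quantified at position 3.
Universal variables preceding it: x
Skolem function arity = 1

1


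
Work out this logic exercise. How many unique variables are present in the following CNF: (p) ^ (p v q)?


Identify each variable that appears in the formula.
Variables found: p, q
Count = 2

2


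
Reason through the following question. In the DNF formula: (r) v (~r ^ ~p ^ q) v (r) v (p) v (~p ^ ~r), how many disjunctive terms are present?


A DNF formula is a disjunction of terms (conjunctions).
Terms are separated by v.
Counting the disjuncts: 5 terms.

5


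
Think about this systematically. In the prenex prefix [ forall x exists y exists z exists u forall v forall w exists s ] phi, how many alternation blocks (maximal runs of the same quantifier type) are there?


Quantifier-type sequence: A E E E A A E  (A=forall, E=exists)
Group into maximal same-type runs:
  Ax1 | Ex3 | Ax2 | Ex1
Number of blocks = 4

4


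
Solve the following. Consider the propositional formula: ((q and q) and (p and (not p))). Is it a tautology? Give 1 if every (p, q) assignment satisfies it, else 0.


Check all 4 assignments:
p=0, q=0: 0
p=0, q=1: 0
p=1, q=0: 0
p=1, q=1: 0
Satisfying count = 0/4.
Tautology iff count = 4: no.

0


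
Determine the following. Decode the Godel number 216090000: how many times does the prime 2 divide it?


Factorize 216090000 by dividing by 2 repeatedly.
Division steps: 2 divides 216090000 exactly 4 time(s).
Exponent of 2 = 4

4


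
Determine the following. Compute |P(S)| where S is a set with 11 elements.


The power set of a set with n elements has 2^n elements.
|P(S)| = 2^11 = 2048

2048


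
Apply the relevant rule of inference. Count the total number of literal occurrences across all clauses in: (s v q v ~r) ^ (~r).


Counting literals in each clause:
Clause 1: 3 literal(s)
Clause 2: 1 literal(s)
Total = 4

4


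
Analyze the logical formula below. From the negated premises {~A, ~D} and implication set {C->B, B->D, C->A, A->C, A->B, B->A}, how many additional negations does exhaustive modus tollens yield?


Initial negated facts: {~A, ~D}
Apply modus tollens to closure:
  ~D and B->D  =>  ~B
  ~A and C->A  =>  ~C
Final negated: {~A, ~B, ~C, ~D}
New negations: {~B, ~C}
Count = 2

2


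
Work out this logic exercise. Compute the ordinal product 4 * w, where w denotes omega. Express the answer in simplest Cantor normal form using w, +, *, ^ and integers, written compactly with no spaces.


Compute 4 * w.
Ordinal * is associative and left-distributive over +, but NOT commutative; for finite n>1, n*w = w but w*n stays w*n.
For finite n>0, n * w = sup{n*k : k<w} = w. So 4 * w = w.
Result = w

w


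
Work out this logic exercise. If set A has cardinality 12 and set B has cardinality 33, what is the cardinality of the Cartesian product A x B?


The Cartesian product A x B contains all ordered pairs (a, b).
|A x B| = |A| * |B| = 12 * 33 = 396

396


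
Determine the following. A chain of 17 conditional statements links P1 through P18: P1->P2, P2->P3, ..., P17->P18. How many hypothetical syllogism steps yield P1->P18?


With 17 implications in a chain connecting 18 propositions:
P1->P2, P2->P3, ..., P17->P18
Steps needed = (number of implications) - 1 = 17 - 1 = 16

16


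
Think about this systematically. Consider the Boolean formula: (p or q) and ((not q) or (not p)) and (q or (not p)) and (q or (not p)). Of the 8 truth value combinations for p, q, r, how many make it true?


Evaluate all 8 assignments for p, q, r:
p=0, q=0, r=0: 0
p=0, q=0, r=1: 0
p=0, q=1, r=0: 1
p=0, q=1, r=1: 1
p=1, q=0, r=0: 0
p=1, q=0, r=1: 0
p=1, q=1, r=0: 0
p=1, q=1, r=1: 0
Satisfying count = 2

2


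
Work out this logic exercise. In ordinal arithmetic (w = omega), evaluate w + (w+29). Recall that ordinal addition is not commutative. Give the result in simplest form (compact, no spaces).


Compute w + (w+29).
Ordinal + is associative but NOT commutative; for finite n>0, n + w = w but w + n stays w+n.
w + (w+29) = (w+w) + 29 = w*2+29.
Result = w*2+29

w*2+29


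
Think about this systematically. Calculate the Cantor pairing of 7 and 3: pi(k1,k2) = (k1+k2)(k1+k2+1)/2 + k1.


k1 + k2 = 10
(k1+k2)(k1+k2+1)/2 = 10 * 11 / 2 = 55
pi = 55 + 7 = 62

62


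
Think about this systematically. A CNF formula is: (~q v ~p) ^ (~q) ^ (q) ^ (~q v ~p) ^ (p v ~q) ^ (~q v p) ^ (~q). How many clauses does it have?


A CNF formula is a conjunction of clauses.
Clauses are separated by ^.
Counting the conjuncts: 7 clauses.

7


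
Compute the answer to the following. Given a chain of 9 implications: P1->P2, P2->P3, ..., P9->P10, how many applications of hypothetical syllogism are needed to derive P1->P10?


With 9 implications in a chain connecting 10 propositions:
P1->P2, P2->P3, ..., P9->P10
Steps needed = (number of implications) - 1 = 9 - 1 = 8

8


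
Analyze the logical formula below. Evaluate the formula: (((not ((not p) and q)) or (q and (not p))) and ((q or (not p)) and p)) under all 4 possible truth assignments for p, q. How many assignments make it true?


Check all 4 assignments:
p=0, q=0: 0
p=0, q=1: 0
p=1, q=0: 0
p=1, q=1: 1
Count of True = 1

1


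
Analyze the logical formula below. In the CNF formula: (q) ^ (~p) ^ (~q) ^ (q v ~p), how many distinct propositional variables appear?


Identify each variable that appears in the formula.
Variables found: p, q
Count = 2

2


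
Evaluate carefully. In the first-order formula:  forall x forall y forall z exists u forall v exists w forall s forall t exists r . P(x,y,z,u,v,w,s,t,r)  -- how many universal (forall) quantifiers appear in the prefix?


Quantifier prefix: forall x forall y forall z exists u forall v exists w forall s forall t exists r
Mark each quantifier type:
  U U U E U E U U E
Universal count = 6, Existential count = 3
Asked for universal (forall) quantifiers: 6

6


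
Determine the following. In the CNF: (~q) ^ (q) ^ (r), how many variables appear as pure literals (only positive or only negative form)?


Check each variable for pure literal status:
p: absent (not pure)
q: mixed (not pure)
r: pure positive
Pure literal count = 1

1


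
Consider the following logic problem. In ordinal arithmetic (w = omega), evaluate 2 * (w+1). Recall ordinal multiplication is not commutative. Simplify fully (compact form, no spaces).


Compute 2 * (w+1).
Ordinal * is associative and left-distributive over +, but NOT commutative; for finite n>1, n*w = w but w*n stays w*n.
By left-distributivity: 2 * (w+1) = 2*w + 2*1 = w + 2 = w+2.
Result = w+2

w+2


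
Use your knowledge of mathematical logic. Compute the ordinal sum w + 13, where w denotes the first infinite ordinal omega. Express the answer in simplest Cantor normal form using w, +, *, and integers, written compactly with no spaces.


Compute w + 13.
Ordinal + is associative but NOT commutative; for finite n>0, n + w = w but w + n stays w+n.
w + 13 is already in normal form (a successor ordinal beyond w).
Result = w+13

w+13


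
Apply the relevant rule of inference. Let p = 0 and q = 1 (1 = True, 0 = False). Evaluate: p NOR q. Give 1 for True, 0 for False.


p = 0, q = 1
Operation: p NOR q
Evaluate: 0 NOR 1 = 0

0


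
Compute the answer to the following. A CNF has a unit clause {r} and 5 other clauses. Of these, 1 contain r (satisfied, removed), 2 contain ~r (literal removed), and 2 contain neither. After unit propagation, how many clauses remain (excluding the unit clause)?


Satisfied (removed): 1
Shortened (remain): 2
Unchanged (remain): 2
Remaining = 2 + 2 = 4

4


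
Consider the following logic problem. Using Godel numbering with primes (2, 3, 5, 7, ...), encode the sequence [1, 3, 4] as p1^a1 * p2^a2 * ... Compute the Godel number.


Encode each element as an exponent of the corresponding prime:
  2^1 = 2
  3^3 = 27
  5^4 = 625
Product = 2 * 27 * 625 = 33750

33750


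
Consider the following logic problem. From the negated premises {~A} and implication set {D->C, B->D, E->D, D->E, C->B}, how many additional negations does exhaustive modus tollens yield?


Initial negated facts: {~A}
Apply modus tollens to closure:
  (no implication fires)
Final negated: {~A}
New negations: {(none)}
Count = 0

0


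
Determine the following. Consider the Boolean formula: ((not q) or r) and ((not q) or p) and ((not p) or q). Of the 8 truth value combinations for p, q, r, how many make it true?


Evaluate all 8 assignments for p, q, r:
p=0, q=0, r=0: 1
p=0, q=0, r=1: 1
p=0, q=1, r=0: 0
p=0, q=1, r=1: 0
p=1, q=0, r=0: 0
p=1, q=0, r=1: 0
p=1, q=1, r=0: 0
p=1, q=1, r=1: 1
Satisfying count = 3

3


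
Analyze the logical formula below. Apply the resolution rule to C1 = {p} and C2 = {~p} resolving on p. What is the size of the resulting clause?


Remove p from C1 and ~p from C2.
C1 remainder: {}
C2 remainder: {}
Union (resolvent): {} (empty clause)
Resolvent has 0 literal(s).

0


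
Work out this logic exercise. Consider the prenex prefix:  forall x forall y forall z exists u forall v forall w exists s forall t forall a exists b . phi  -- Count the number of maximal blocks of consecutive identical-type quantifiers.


Quantifier-type sequence: A A A E A A E A A E  (A=forall, E=exists)
Group into maximal same-type runs:
  Ax3 | Ex1 | Ax2 | Ex1 | Ax2 | Ex1
Number of blocks = 6

6


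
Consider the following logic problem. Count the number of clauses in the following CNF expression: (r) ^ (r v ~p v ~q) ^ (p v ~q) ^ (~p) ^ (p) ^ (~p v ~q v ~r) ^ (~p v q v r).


A CNF formula is a conjunction of clauses.
Clauses are separated by ^.
Counting the conjuncts: 7 clauses.

7


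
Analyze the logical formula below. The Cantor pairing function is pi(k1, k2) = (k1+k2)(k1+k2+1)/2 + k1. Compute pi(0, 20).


k1 + k2 = 20
(k1+k2)(k1+k2+1)/2 = 20 * 21 / 2 = 210
pi = 210 + 0 = 210

210


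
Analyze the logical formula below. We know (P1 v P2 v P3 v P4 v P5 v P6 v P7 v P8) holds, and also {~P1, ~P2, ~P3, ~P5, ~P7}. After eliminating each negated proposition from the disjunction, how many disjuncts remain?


Original disjuncts (8): P1, P2, P3, P4, P5, P6, P7, P8
Negated (eliminate): ~P1, ~P2, ~P3, ~P5, ~P7
Remaining disjuncts: P4, P6, P8
Count = 8 - 5 = 3

3


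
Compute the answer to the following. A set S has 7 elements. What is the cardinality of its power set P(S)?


The power set of a set with n elements has 2^n elements.
|P(S)| = 2^7 = 128

128


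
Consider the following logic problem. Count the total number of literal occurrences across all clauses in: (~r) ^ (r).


Counting literals in each clause:
Clause 1: 1 literal(s)
Clause 2: 1 literal(s)
Total = 2

2


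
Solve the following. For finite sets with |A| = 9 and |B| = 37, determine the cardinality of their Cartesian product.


The Cartesian product A x B contains all ordered pairs (a, b).
|A x B| = |A| * |B| = 9 * 37 = 333

333


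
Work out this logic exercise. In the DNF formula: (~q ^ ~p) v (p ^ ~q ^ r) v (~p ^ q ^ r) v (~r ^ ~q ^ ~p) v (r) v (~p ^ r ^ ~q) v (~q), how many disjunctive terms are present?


A DNF formula is a disjunction of terms (conjunctions).
Terms are separated by v.
Counting the disjuncts: 7 terms.

7


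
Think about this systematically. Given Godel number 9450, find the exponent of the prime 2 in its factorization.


Factorize 9450 by dividing by 2 repeatedly.
Division steps: 2 divides 9450 exactly 1 time(s).
Exponent of 2 = 1

1


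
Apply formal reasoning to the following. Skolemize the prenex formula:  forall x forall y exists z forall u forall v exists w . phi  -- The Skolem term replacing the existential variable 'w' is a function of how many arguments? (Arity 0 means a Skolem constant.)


Quantifier prefix: forall x forall y exists z forall u forall v exists w
'w' is existentially quantified at position 6.
Universal variables preceding it: x, y, u, v
Skolem function arity = 4

4


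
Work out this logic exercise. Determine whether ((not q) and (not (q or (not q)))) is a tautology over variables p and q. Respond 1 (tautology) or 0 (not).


Check all 4 assignments:
p=0, q=0: 0
p=0, q=1: 0
p=1, q=0: 0
p=1, q=1: 0
Satisfying count = 0/4.
Tautology iff count = 4: no.

0


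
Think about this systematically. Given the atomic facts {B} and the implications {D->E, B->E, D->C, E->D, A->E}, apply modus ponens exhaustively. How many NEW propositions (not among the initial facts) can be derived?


Initial facts: {B}
Apply modus ponens to closure:
  B and B->E  =>  E
  E and E->D  =>  D
  D and D->C  =>  C
Final known: {B, C, D, E}
New propositions: {C, D, E}
Count = 3

3


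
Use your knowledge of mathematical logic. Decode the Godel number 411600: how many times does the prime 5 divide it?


Factorize 411600 by dividing by 5 repeatedly.
Division steps: 5 divides 411600 exactly 2 time(s).
Exponent of 5 = 2

2


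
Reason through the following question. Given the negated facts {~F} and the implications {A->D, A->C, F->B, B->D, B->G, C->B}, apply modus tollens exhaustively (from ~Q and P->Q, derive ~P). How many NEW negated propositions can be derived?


Initial negated facts: {~F}
Apply modus tollens to closure:
  (no implication fires)
Final negated: {~F}
New negations: {(none)}
Count = 0

0


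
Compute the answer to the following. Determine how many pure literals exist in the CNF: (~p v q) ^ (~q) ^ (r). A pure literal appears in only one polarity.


Check each variable for pure literal status:
p: pure negative
q: mixed (not pure)
r: pure positive
Pure literal count = 2

2


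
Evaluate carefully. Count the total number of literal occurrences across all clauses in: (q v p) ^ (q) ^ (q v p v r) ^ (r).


Counting literals in each clause:
Clause 1: 2 literal(s)
Clause 2: 1 literal(s)
Clause 3: 3 literal(s)
Clause 4: 1 literal(s)
Total = 7

7


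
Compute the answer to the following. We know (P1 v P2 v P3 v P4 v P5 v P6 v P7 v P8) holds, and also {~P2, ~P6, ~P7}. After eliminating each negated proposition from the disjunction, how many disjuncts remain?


Original disjuncts (8): P1, P2, P3, P4, P5, P6, P7, P8
Negated (eliminate): ~P2, ~P6, ~P7
Remaining disjuncts: P1, P3, P4, P5, P8
Count = 8 - 3 = 5

5


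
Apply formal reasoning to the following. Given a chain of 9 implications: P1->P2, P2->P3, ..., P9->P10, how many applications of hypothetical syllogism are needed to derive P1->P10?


With 9 implications in a chain connecting 10 propositions:
P1->P2, P2->P3, ..., P9->P10
Steps needed = (number of implications) - 1 = 9 - 1 = 8

8


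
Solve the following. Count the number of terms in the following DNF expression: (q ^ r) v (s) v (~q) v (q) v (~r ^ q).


A DNF formula is a disjunction of terms (conjunctions).
Terms are separated by v.
Counting the disjuncts: 5 terms.

5


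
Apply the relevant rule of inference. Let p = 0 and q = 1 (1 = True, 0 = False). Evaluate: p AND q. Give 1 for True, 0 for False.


p = 0, q = 1
Operation: p AND q
Evaluate: 0 AND 1 = 0

0


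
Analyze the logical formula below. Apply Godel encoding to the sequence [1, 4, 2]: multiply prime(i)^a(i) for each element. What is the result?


Encode each element as an exponent of the corresponding prime:
  2^1 = 2
  3^4 = 81
  5^2 = 25
Product = 2 * 81 * 25 = 4050

4050


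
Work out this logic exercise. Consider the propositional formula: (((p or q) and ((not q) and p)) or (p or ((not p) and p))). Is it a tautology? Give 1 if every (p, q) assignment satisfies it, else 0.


Check all 4 assignments:
p=0, q=0: 0
p=0, q=1: 0
p=1, q=0: 1
p=1, q=1: 1
Satisfying count = 2/4.
Tautology iff count = 4: no.

0


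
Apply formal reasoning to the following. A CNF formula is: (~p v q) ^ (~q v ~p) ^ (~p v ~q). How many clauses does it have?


A CNF formula is a conjunction of clauses.
Clauses are separated by ^.
Counting the conjuncts: 3 clauses.

3


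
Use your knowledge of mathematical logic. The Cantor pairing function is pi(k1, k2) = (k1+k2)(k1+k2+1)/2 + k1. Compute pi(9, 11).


k1 + k2 = 20
(k1+k2)(k1+k2+1)/2 = 20 * 21 / 2 = 210
pi = 210 + 9 = 219

219
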